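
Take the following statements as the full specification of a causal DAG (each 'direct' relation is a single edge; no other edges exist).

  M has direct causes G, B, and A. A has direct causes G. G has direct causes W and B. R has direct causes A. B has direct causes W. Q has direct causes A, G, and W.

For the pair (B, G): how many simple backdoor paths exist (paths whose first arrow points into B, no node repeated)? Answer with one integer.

4

A backdoor path from B to G is any simple undirected path whose first edge points into B (i.e. leaves B via a parent).
Parents of B: {W}.
Enumerating:
  P1: B <- W -> G
  P2: B <- W -> Q <- G
  P3: B <- W -> Q <- A <- G
  P4: B <- W -> Q <- A -> M <- G
That exhausts the simple backdoor paths. Count: 4.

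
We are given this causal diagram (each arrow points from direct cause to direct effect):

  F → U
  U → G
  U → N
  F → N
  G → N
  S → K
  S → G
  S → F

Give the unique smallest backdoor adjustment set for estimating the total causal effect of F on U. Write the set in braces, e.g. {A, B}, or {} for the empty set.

{}

Variables eligible for adjustment (non-descendants of F, excluding F and U): {K, S}.
Backdoor paths from F to U:
  P1: F <- S -> G <- U
  P2: F <- S -> G -> N <- U
Each backdoor path contains an unconditioned collider, so every path is already blocked with the empty conditioning set:
  P1: blocked at collider G (neither it nor any descendant is in the conditioning set).
  P2: blocked at collider N (neither it nor any descendant is in the conditioning set).
The empty set is therefore the unique smallest valid set.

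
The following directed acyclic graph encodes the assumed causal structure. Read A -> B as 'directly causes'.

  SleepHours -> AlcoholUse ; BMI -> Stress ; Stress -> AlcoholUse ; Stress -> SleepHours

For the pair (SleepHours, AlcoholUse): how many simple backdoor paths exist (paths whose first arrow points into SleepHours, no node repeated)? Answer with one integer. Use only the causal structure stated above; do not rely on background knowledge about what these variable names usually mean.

1

A backdoor path from SleepHours to AlcoholUse is any simple undirected path whose first edge points into SleepHours (i.e. leaves SleepHours via a parent).
Parents of SleepHours: {Stress}.
Enumerating:
  P1: SleepHours <- Stress -> AlcoholUse
That exhausts the simple backdoor paths. Count: 1.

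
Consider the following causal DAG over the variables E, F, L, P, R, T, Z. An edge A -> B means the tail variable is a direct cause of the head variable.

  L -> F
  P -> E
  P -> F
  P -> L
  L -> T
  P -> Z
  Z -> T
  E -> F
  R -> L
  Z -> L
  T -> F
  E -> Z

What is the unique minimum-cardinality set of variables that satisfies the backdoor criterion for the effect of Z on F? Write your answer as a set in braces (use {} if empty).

{E, P}

Variables eligible for adjustment (non-descendants of Z, excluding Z and F): {E, P, R}.
Backdoor paths from Z to F:
  P1: Z <- P -> E -> F
  P2: Z <- P -> L -> T -> F
  P3: Z <- P -> L -> F
  P4: Z <- P -> F
  P5: Z <- E <- P -> L -> T -> F
  P6: Z <- E <- P -> L -> F
  P7: Z <- E <- P -> F
  P8: Z <- E -> F
The empty set is not sufficient: P1 (Z <- P -> E -> F) has no collider blocking it and no conditioned non-collider, so it is open.
Try {E, P}:
  P1: blocked at fork node P ∈ conditioning set.
  P2: blocked at fork node P ∈ conditioning set.
  P3: blocked at fork node P ∈ conditioning set.
  P4: blocked at fork node P ∈ conditioning set.
  P5: blocked at chain node E ∈ conditioning set.
  P6: blocked at chain node E ∈ conditioning set.
  P7: blocked at chain node E ∈ conditioning set.
  P8: blocked at fork node E ∈ conditioning set.
{E, P} contains no descendant of Z and blocks every backdoor path.
Every element of {E, P} is needed (dropping E leaves P8 open; dropping P leaves P2 open), so no proper subset is valid.
Among all size-2 subsets of the eligible variables, only {E, P} blocks every backdoor path, so it is the unique smallest valid adjustment set.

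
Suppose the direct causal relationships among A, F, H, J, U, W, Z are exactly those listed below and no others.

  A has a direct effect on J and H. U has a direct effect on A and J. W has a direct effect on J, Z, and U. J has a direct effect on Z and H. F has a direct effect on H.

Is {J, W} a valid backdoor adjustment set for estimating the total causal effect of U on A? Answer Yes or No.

Backdoor paths from U to A (paths whose first edge points into U):
  P1: U <- W -> J <- A
  P2: U <- W -> J -> H <- A
  P3: U <- W -> Z <- J <- A
  P4: U <- W -> Z <- J -> H <- A
Condition 1 (no descendant of U in the set): FAILS — J is a descendant of U.
Condition 2 (every backdoor path blocked by {J, W}):
  P1: blocked at fork node W ∈ conditioning set.
  P2: blocked at fork node W ∈ conditioning set.
  P3: blocked at fork node W ∈ conditioning set.
  P4: blocked at fork node W ∈ conditioning set.
{J, W} does not satisfy the backdoor criterion.

No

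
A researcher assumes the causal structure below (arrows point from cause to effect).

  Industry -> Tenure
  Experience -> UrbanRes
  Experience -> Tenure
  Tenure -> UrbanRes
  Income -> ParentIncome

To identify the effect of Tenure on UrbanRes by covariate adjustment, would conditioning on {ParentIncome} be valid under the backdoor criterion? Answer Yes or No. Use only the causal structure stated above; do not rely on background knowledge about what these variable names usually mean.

No

Backdoor paths from Tenure to UrbanRes (paths whose first edge points into Tenure):
  P1: Tenure <- Experience -> UrbanRes
Condition 1 (no descendant of Tenure in the set): holds — descendants of Tenure are {UrbanRes}; none are in {ParentIncome}.
Condition 2 (every backdoor path blocked by {ParentIncome}):
  P1: open — no interior node is in the conditioning set.
{ParentIncome} does not satisfy the backdoor criterion.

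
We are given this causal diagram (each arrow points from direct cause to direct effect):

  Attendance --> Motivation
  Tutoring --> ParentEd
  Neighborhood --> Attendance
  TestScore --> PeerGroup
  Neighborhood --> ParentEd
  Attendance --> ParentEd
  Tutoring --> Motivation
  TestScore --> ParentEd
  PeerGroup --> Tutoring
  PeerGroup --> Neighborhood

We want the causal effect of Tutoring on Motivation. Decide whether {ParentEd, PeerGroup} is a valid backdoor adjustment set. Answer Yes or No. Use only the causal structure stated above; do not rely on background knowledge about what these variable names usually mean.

No

Backdoor paths from Tutoring to Motivation (paths whose first edge points into Tutoring):
  P1: Tutoring <- PeerGroup <- TestScore -> ParentEd <- Neighborhood -> Attendance -> Motivation
  P2: Tutoring <- PeerGroup <- TestScore -> ParentEd <- Attendance -> Motivation
  P3: Tutoring <- PeerGroup -> Neighborhood -> Attendance -> Motivation
  P4: Tutoring <- PeerGroup -> Neighborhood -> ParentEd <- Attendance -> Motivation
Condition 1 (no descendant of Tutoring in the set): FAILS — ParentEd is a descendant of Tutoring.
Condition 2 (every backdoor path blocked by {ParentEd, PeerGroup}):
  P1: blocked at chain node PeerGroup ∈ conditioning set.
  P2: blocked at chain node PeerGroup ∈ conditioning set.
  P3: blocked at fork node PeerGroup ∈ conditioning set.
  P4: blocked at fork node PeerGroup ∈ conditioning set.
{ParentEd, PeerGroup} does not satisfy the backdoor criterion.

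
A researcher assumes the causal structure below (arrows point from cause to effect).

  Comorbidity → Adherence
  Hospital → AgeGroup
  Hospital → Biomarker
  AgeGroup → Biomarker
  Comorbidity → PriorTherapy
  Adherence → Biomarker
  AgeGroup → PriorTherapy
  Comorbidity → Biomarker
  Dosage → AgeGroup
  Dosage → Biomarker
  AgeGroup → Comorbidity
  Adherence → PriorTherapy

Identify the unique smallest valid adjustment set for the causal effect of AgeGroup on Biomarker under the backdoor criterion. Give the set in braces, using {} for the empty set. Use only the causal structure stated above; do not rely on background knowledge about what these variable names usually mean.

Variables eligible for adjustment (non-descendants of AgeGroup, excluding AgeGroup and Biomarker): {Dosage, Hospital}.
Backdoor paths from AgeGroup to Biomarker:
  P1: AgeGroup <- Hospital -> Biomarker
  P2: AgeGroup <- Dosage -> Biomarker
The empty set is not sufficient: P1 (AgeGroup <- Hospital -> Biomarker) has no collider blocking it and no conditioned non-collider, so it is open.
Try {Dosage, Hospital}:
  P1: blocked at fork node Hospital ∈ conditioning set.
  P2: blocked at fork node Dosage ∈ conditioning set.
{Dosage, Hospital} contains no descendant of AgeGroup and blocks every backdoor path.
Every element of {Dosage, Hospital} is needed (dropping Dosage leaves P2 open; dropping Hospital leaves P1 open), so no proper subset is valid.
Among all size-2 subsets of the eligible variables, only {Dosage, Hospital} blocks every backdoor path, so it is the unique smallest valid adjustment set.

{Dosage, Hospital}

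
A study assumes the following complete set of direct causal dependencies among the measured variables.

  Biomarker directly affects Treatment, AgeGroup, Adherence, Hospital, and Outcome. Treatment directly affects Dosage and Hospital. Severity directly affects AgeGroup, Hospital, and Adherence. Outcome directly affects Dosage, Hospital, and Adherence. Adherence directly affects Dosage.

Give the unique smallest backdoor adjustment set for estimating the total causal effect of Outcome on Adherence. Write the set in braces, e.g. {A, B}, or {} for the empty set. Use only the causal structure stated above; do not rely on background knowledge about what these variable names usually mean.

{Biomarker}

Variables eligible for adjustment (non-descendants of Outcome, excluding Outcome and Adherence): {AgeGroup, Biomarker, Severity, Treatment}.
Backdoor paths from Outcome to Adherence:
  P1: Outcome <- Biomarker -> Treatment -> Dosage <- Adherence
  P2: Outcome <- Biomarker -> Treatment -> Hospital <- Severity -> Adherence
  P3: Outcome <- Biomarker -> Adherence
  P4: Outcome <- Biomarker -> AgeGroup <- Severity -> Adherence
  P5: Outcome <- Biomarker -> AgeGroup <- Severity -> Hospital <- Treatment -> Dosage <- Adherence
  P6: Outcome <- Biomarker -> Hospital <- Treatment -> Dosage <- Adherence
  P7: Outcome <- Biomarker -> Hospital <- Severity -> Adherence
The empty set is not sufficient: P3 (Outcome <- Biomarker -> Adherence) has no collider blocking it and no conditioned non-collider, so it is open.
Try {Biomarker}:
  P1: blocked at fork node Biomarker ∈ conditioning set.
  P2: blocked at fork node Biomarker ∈ conditioning set.
  P3: blocked at fork node Biomarker ∈ conditioning set.
  P4: blocked at fork node Biomarker ∈ conditioning set.
  P5: blocked at fork node Biomarker ∈ conditioning set.
  P6: blocked at fork node Biomarker ∈ conditioning set.
  P7: blocked at fork node Biomarker ∈ conditioning set.
{Biomarker} contains no descendant of Outcome and blocks every backdoor path.
No other singleton works — e.g. {Treatment} leaves P3 open — so {Biomarker} is the unique smallest valid adjustment set.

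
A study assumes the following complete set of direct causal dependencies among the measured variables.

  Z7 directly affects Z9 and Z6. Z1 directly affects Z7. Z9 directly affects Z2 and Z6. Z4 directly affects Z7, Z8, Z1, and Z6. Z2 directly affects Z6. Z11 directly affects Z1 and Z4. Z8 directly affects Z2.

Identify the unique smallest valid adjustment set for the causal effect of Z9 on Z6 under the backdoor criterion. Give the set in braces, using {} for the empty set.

Variables eligible for adjustment (non-descendants of Z9, excluding Z9 and Z6): {Z1, Z11, Z4, Z7, Z8}.
Backdoor paths from Z9 to Z6:
  P1: Z9 <- Z7 <- Z4 -> Z8 -> Z2 -> Z6
  P2: Z9 <- Z7 <- Z4 -> Z6
  P3: Z9 <- Z7 <- Z1 <- Z11 -> Z4 -> Z8 -> Z2 -> Z6
  P4: Z9 <- Z7 <- Z1 <- Z11 -> Z4 -> Z6
  P5: Z9 <- Z7 <- Z1 <- Z4 -> Z8 -> Z2 -> Z6
  P6: Z9 <- Z7 <- Z1 <- Z4 -> Z6
  P7: Z9 <- Z7 -> Z6
The empty set is not sufficient: P1 (Z9 <- Z7 <- Z4 -> Z8 -> Z2 -> Z6) has no collider blocking it and no conditioned non-collider, so it is open.
Try {Z7}:
  P1: blocked at chain node Z7 ∈ conditioning set.
  P2: blocked at chain node Z7 ∈ conditioning set.
  P3: blocked at chain node Z7 ∈ conditioning set.
  P4: blocked at chain node Z7 ∈ conditioning set.
  P5: blocked at chain node Z7 ∈ conditioning set.
  P6: blocked at chain node Z7 ∈ conditioning set.
  P7: blocked at fork node Z7 ∈ conditioning set.
{Z7} contains no descendant of Z9 and blocks every backdoor path.
No other singleton works — e.g. {Z11} leaves P1 open — so {Z7} is the unique smallest valid adjustment set.

{Z7}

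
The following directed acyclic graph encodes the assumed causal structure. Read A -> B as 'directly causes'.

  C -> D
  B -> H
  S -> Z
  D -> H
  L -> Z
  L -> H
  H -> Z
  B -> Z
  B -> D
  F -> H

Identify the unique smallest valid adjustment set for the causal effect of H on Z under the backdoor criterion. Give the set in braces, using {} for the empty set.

Variables eligible for adjustment (non-descendants of H, excluding H and Z): {B, C, D, F, L, S}.
Backdoor paths from H to Z:
  P1: H <- B -> Z
  P2: H <- D <- B -> Z
  P3: H <- L -> Z
The empty set is not sufficient: P1 (H <- B -> Z) has no collider blocking it and no conditioned non-collider, so it is open.
Try {B, L}:
  P1: blocked at fork node B ∈ conditioning set.
  P2: blocked at fork node B ∈ conditioning set.
  P3: blocked at fork node L ∈ conditioning set.
{B, L} contains no descendant of H and blocks every backdoor path.
Every element of {B, L} is needed (dropping B leaves P1 open; dropping L leaves P3 open), so no proper subset is valid.
Among all size-2 subsets of the eligible variables, only {B, L} blocks every backdoor path, so it is the unique smallest valid adjustment set.

{B, L}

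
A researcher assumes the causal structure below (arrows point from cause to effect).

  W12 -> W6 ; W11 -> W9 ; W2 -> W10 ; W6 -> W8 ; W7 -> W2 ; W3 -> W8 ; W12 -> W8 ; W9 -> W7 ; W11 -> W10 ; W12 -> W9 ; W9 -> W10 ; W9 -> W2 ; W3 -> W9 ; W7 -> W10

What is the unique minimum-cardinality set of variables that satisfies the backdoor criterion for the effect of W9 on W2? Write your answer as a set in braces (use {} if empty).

Variables eligible for adjustment (non-descendants of W9, excluding W9 and W2): {W11, W12, W3, W6, W8}.
Backdoor paths from W9 to W2:
  P1: W9 <- W11 -> W10 <- W7 -> W2
  P2: W9 <- W11 -> W10 <- W2
Each backdoor path contains an unconditioned collider, so every path is already blocked with the empty conditioning set:
  P1: blocked at collider W10 (neither it nor any descendant is in the conditioning set).
  P2: blocked at collider W10 (neither it nor any descendant is in the conditioning set).
The empty set is therefore the unique smallest valid set.

{}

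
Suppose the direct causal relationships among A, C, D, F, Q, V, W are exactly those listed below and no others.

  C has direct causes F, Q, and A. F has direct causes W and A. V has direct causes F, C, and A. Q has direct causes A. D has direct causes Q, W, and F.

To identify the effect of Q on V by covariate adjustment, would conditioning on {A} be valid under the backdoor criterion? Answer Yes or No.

Backdoor paths from Q to V (paths whose first edge points into Q):
  P1: Q <- A -> F -> C -> V
  P2: Q <- A -> F -> V
  P3: Q <- A -> C <- F -> V
  P4: Q <- A -> C -> V
  P5: Q <- A -> V
Condition 1 (no descendant of Q in the set): holds — descendants of Q are {C, D, V}; none are in {A}.
Condition 2 (every backdoor path blocked by {A}):
  P1: blocked at fork node A ∈ conditioning set.
  P2: blocked at fork node A ∈ conditioning set.
  P3: blocked at fork node A ∈ conditioning set.
  P4: blocked at fork node A ∈ conditioning set.
  P5: blocked at fork node A ∈ conditioning set.
{A} satisfies the backdoor criterion.

Yes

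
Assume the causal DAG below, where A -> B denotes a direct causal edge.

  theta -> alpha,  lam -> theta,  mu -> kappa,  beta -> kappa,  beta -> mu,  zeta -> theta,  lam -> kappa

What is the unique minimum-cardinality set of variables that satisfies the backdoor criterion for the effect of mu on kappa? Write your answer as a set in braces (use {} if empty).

Variables eligible for adjustment (non-descendants of mu, excluding mu and kappa): {alpha, beta, lam, theta, zeta}.
Backdoor paths from mu to kappa:
  P1: mu <- beta -> kappa
The empty set is not sufficient: P1 (mu <- beta -> kappa) has no collider blocking it and no conditioned non-collider, so it is open.
Try {beta}:
  P1: blocked at fork node beta ∈ conditioning set.
{beta} contains no descendant of mu and blocks every backdoor path.
No other singleton works — e.g. {zeta} leaves P1 open — so {beta} is the unique smallest valid adjustment set.

{beta}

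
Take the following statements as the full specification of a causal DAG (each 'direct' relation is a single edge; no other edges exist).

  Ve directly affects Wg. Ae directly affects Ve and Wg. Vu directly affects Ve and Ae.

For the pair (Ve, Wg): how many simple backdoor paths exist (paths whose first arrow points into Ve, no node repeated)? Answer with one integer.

2

A backdoor path from Ve to Wg is any simple undirected path whose first edge points into Ve (i.e. leaves Ve via a parent).
Parents of Ve: {Ae, Vu}.
Enumerating:
  P1: Ve <- Vu -> Ae -> Wg
  P2: Ve <- Ae -> Wg
That exhausts the simple backdoor paths. Count: 2.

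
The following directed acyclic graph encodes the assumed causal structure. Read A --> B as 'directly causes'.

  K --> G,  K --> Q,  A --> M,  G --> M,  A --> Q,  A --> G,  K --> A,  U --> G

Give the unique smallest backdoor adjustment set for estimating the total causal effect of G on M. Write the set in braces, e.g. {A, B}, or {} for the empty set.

Variables eligible for adjustment (non-descendants of G, excluding G and M): {A, K, Q, U}.
Backdoor paths from G to M:
  P1: G <- K -> A -> M
  P2: G <- K -> Q <- A -> M
  P3: G <- A -> M
The empty set is not sufficient: P1 (G <- K -> A -> M) has no collider blocking it and no conditioned non-collider, so it is open.
Try {A}:
  P1: blocked at chain node A ∈ conditioning set.
  P2: blocked at collider Q (neither it nor any descendant is in the conditioning set).
  P3: blocked at fork node A ∈ conditioning set.
{A} contains no descendant of G and blocks every backdoor path.
No other singleton works — e.g. {U} leaves P1 open — so {A} is the unique smallest valid adjustment set.

{A}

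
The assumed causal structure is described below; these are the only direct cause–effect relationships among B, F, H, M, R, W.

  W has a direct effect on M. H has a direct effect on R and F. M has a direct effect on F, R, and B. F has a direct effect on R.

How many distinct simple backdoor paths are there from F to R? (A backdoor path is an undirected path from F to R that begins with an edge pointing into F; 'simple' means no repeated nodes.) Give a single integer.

A backdoor path from F to R is any simple undirected path whose first edge points into F (i.e. leaves F via a parent).
Parents of F: {H, M}.
Enumerating:
  P1: F <- M -> R
  P2: F <- H -> R
That exhausts the simple backdoor paths. Count: 2.

2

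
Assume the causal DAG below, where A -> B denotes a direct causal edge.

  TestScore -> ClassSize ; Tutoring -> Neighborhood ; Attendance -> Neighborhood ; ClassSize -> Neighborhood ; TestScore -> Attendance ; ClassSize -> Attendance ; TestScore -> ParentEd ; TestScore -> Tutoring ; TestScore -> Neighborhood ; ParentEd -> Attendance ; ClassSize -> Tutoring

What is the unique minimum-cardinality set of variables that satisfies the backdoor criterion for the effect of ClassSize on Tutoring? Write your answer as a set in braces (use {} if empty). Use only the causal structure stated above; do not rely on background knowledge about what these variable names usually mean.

{TestScore}

Variables eligible for adjustment (non-descendants of ClassSize, excluding ClassSize and Tutoring): {ParentEd, TestScore}.
Backdoor paths from ClassSize to Tutoring:
  P1: ClassSize <- TestScore -> ParentEd -> Attendance -> Neighborhood <- Tutoring
  P2: ClassSize <- TestScore -> Attendance -> Neighborhood <- Tutoring
  P3: ClassSize <- TestScore -> Tutoring
  P4: ClassSize <- TestScore -> Neighborhood <- Tutoring
The empty set is not sufficient: P3 (ClassSize <- TestScore -> Tutoring) has no collider blocking it and no conditioned non-collider, so it is open.
Try {TestScore}:
  P1: blocked at fork node TestScore ∈ conditioning set.
  P2: blocked at fork node TestScore ∈ conditioning set.
  P3: blocked at fork node TestScore ∈ conditioning set.
  P4: blocked at fork node TestScore ∈ conditioning set.
{TestScore} contains no descendant of ClassSize and blocks every backdoor path.
No other singleton works — e.g. {ParentEd} leaves P3 open — so {TestScore} is the unique smallest valid adjustment set.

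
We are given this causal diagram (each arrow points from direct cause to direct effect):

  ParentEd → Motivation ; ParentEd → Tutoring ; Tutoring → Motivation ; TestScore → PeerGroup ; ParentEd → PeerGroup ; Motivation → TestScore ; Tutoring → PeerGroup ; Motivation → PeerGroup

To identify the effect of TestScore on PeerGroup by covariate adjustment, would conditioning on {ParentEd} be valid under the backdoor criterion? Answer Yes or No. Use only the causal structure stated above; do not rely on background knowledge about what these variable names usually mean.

No

Backdoor paths from TestScore to PeerGroup (paths whose first edge points into TestScore):
  P1: TestScore <- Motivation <- ParentEd -> Tutoring -> PeerGroup
  P2: TestScore <- Motivation <- ParentEd -> PeerGroup
  P3: TestScore <- Motivation <- Tutoring <- ParentEd -> PeerGroup
  P4: TestScore <- Motivation <- Tutoring -> PeerGroup
  P5: TestScore <- Motivation -> PeerGroup
Condition 1 (no descendant of TestScore in the set): holds — descendants of TestScore are {PeerGroup}; none are in {ParentEd}.
Condition 2 (every backdoor path blocked by {ParentEd}):
  P1: blocked at fork node ParentEd ∈ conditioning set.
  P2: blocked at fork node ParentEd ∈ conditioning set.
  P3: blocked at fork node ParentEd ∈ conditioning set.
  P4: open — no interior node is in the conditioning set.
  P5: open — no interior node is in the conditioning set.
{ParentEd} does not satisfy the backdoor criterion.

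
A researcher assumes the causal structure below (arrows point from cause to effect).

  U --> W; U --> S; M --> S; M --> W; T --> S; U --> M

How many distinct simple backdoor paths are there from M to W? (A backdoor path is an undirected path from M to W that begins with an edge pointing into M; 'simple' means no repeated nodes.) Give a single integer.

1

A backdoor path from M to W is any simple undirected path whose first edge points into M (i.e. leaves M via a parent).
Parents of M: {U}.
Enumerating:
  P1: M <- U -> W
That exhausts the simple backdoor paths. Count: 1.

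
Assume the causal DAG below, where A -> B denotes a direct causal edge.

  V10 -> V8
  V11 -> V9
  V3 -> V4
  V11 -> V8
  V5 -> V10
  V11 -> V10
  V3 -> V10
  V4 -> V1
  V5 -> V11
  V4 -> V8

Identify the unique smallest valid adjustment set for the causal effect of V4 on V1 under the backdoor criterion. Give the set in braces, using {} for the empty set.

Variables eligible for adjustment (non-descendants of V4, excluding V4 and V1): {V10, V11, V3, V5, V9}.
Backdoor paths from V4 to V1:
  (none)
With no backdoor paths the empty set already satisfies the criterion, and it is trivially minimal.

{}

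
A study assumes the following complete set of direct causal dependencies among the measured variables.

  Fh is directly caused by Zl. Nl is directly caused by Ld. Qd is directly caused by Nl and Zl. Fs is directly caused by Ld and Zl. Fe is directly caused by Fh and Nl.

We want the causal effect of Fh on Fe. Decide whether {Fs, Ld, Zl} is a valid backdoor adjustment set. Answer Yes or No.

Yes

Backdoor paths from Fh to Fe (paths whose first edge points into Fh):
  P1: Fh <- Zl -> Fs <- Ld -> Nl -> Fe
  P2: Fh <- Zl -> Qd <- Nl -> Fe
Condition 1 (no descendant of Fh in the set): holds — descendants of Fh are {Fe}; none are in {Fs, Ld, Zl}.
Condition 2 (every backdoor path blocked by {Fs, Ld, Zl}):
  P1: blocked at fork node Zl ∈ conditioning set.
  P2: blocked at fork node Zl ∈ conditioning set.
{Fs, Ld, Zl} satisfies the backdoor criterion.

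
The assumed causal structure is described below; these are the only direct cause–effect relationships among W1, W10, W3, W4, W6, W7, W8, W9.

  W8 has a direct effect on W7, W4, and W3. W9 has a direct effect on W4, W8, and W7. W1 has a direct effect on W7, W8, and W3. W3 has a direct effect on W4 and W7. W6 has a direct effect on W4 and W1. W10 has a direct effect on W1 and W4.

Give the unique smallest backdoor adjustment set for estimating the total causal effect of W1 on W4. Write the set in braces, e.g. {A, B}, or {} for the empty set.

{W10, W6}

Variables eligible for adjustment (non-descendants of W1, excluding W1 and W4): {W10, W6, W9}.
Backdoor paths from W1 to W4:
  P1: W1 <- W10 -> W4
  P2: W1 <- W6 -> W4
The empty set is not sufficient: P1 (W1 <- W10 -> W4) has no collider blocking it and no conditioned non-collider, so it is open.
Try {W10, W6}:
  P1: blocked at fork node W10 ∈ conditioning set.
  P2: blocked at fork node W6 ∈ conditioning set.
{W10, W6} contains no descendant of W1 and blocks every backdoor path.
Every element of {W10, W6} is needed (dropping W10 leaves P1 open; dropping W6 leaves P2 open), so no proper subset is valid.
Among all size-2 subsets of the eligible variables, only {W10, W6} blocks every backdoor path, so it is the unique smallest valid adjustment set.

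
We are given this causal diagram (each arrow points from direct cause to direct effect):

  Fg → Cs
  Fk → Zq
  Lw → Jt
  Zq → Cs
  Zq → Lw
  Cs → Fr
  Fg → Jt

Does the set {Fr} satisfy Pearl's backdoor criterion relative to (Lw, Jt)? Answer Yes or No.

No

Backdoor paths from Lw to Jt (paths whose first edge points into Lw):
  P1: Lw <- Zq -> Cs <- Fg -> Jt
Condition 1 (no descendant of Lw in the set): holds — descendants of Lw are {Jt}; none are in {Fr}.
Condition 2 (every backdoor path blocked by {Fr}):
  P1: open — collider(s) Cs are conditioned on (or have a conditioned descendant) and no non-collider on the path is in the set.
{Fr} does not satisfy the backdoor criterion.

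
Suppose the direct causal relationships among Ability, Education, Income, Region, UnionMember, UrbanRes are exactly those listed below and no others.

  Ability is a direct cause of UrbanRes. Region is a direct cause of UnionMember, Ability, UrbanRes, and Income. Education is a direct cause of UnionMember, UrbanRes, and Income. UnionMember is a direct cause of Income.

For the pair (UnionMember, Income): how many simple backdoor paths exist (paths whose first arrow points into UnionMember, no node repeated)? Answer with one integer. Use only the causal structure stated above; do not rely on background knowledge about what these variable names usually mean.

A backdoor path from UnionMember to Income is any simple undirected path whose first edge points into UnionMember (i.e. leaves UnionMember via a parent).
Parents of UnionMember: {Education, Region}.
Enumerating:
  P1: UnionMember <- Region -> Ability -> UrbanRes <- Education -> Income
  P2: UnionMember <- Region -> UrbanRes <- Education -> Income
  P3: UnionMember <- Region -> Income
  P4: UnionMember <- Education -> UrbanRes <- Region -> Income
  P5: UnionMember <- Education -> UrbanRes <- Ability <- Region -> Income
  P6: UnionMember <- Education -> Income
That exhausts the simple backdoor paths. Count: 6.

6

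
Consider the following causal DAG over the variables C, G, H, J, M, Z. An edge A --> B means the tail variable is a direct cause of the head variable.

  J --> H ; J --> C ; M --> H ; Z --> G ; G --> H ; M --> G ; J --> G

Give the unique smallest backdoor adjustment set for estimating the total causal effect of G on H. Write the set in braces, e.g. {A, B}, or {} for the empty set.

Variables eligible for adjustment (non-descendants of G, excluding G and H): {C, J, M, Z}.
Backdoor paths from G to H:
  P1: G <- M -> H
  P2: G <- J -> H
The empty set is not sufficient: P1 (G <- M -> H) has no collider blocking it and no conditioned non-collider, so it is open.
Try {J, M}:
  P1: blocked at fork node M ∈ conditioning set.
  P2: blocked at fork node J ∈ conditioning set.
{J, M} contains no descendant of G and blocks every backdoor path.
Every element of {J, M} is needed (dropping J leaves P2 open; dropping M leaves P1 open), so no proper subset is valid.
Among all size-2 subsets of the eligible variables, only {J, M} blocks every backdoor path, so it is the unique smallest valid adjustment set.

{J, M}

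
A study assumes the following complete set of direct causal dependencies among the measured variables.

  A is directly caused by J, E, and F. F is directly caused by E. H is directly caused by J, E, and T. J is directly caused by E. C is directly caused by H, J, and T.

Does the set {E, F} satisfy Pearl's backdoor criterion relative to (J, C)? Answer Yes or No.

Backdoor paths from J to C (paths whose first edge points into J):
  P1: J <- E -> H <- T -> C
  P2: J <- E -> H -> C
Condition 1 (no descendant of J in the set): holds — descendants of J are {A, C, H}; none are in {E, F}.
Condition 2 (every backdoor path blocked by {E, F}):
  P1: blocked at fork node E ∈ conditioning set.
  P2: blocked at fork node E ∈ conditioning set.
{E, F} satisfies the backdoor criterion.

Yes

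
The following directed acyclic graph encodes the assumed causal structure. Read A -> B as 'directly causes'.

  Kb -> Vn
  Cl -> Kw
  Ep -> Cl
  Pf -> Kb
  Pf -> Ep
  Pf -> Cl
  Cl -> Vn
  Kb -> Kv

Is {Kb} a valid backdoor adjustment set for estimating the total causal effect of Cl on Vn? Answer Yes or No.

Yes

Backdoor paths from Cl to Vn (paths whose first edge points into Cl):
  P1: Cl <- Pf -> Kb -> Vn
  P2: Cl <- Ep <- Pf -> Kb -> Vn
Condition 1 (no descendant of Cl in the set): holds — descendants of Cl are {Kw, Vn}; none are in {Kb}.
Condition 2 (every backdoor path blocked by {Kb}):
  P1: blocked at chain node Kb ∈ conditioning set.
  P2: blocked at chain node Kb ∈ conditioning set.
{Kb} satisfies the backdoor criterion.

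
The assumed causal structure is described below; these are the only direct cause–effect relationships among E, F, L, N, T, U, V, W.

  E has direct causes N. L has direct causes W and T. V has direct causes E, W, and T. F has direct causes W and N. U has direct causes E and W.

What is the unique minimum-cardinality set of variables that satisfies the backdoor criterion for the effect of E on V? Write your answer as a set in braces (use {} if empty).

{}

Variables eligible for adjustment (non-descendants of E, excluding E and V): {F, L, N, T, W}.
Backdoor paths from E to V:
  P1: E <- N -> F <- W -> L <- T -> V
  P2: E <- N -> F <- W -> V
Each backdoor path contains an unconditioned collider, so every path is already blocked with the empty conditioning set:
  P1: blocked at collider F (neither it nor any descendant is in the conditioning set).
  P2: blocked at collider F (neither it nor any descendant is in the conditioning set).
The empty set is therefore the unique smallest valid set.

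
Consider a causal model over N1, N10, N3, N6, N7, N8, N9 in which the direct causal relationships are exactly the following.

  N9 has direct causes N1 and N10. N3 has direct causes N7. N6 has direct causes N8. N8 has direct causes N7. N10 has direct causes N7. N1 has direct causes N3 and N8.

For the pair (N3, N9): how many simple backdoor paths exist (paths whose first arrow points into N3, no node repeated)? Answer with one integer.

2

A backdoor path from N3 to N9 is any simple undirected path whose first edge points into N3 (i.e. leaves N3 via a parent).
Parents of N3: {N7}.
Enumerating:
  P1: N3 <- N7 -> N8 -> N1 -> N9
  P2: N3 <- N7 -> N10 -> N9
That exhausts the simple backdoor paths. Count: 2.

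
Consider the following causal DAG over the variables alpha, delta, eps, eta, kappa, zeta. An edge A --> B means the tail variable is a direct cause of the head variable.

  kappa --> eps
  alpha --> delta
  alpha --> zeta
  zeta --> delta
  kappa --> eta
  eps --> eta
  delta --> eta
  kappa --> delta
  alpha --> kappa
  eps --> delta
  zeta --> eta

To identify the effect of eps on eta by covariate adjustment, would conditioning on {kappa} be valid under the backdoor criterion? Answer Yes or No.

Backdoor paths from eps to eta (paths whose first edge points into eps):
  P1: eps <- kappa <- alpha -> zeta -> delta -> eta
  P2: eps <- kappa <- alpha -> zeta -> eta
  P3: eps <- kappa <- alpha -> delta <- zeta -> eta
  P4: eps <- kappa <- alpha -> delta -> eta
  P5: eps <- kappa -> delta <- alpha -> zeta -> eta
  P6: eps <- kappa -> delta <- zeta -> eta
  P7: eps <- kappa -> delta -> eta
  P8: eps <- kappa -> eta
Condition 1 (no descendant of eps in the set): holds — descendants of eps are {delta, eta}; none are in {kappa}.
Condition 2 (every backdoor path blocked by {kappa}):
  P1: blocked at chain node kappa ∈ conditioning set.
  P2: blocked at chain node kappa ∈ conditioning set.
  P3: blocked at chain node kappa ∈ conditioning set.
  P4: blocked at chain node kappa ∈ conditioning set.
  P5: blocked at fork node kappa ∈ conditioning set.
  P6: blocked at fork node kappa ∈ conditioning set.
  P7: blocked at fork node kappa ∈ conditioning set.
  P8: blocked at fork node kappa ∈ conditioning set.
{kappa} satisfies the backdoor criterion.

Yes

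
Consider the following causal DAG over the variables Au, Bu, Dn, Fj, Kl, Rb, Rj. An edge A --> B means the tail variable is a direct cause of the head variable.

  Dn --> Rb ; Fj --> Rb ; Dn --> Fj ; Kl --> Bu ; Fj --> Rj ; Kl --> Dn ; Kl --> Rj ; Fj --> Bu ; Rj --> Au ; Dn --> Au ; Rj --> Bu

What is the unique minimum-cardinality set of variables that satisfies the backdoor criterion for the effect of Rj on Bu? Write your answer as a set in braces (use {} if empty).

{Fj, Kl}

Variables eligible for adjustment (non-descendants of Rj, excluding Rj and Bu): {Dn, Fj, Kl, Rb}.
Backdoor paths from Rj to Bu:
  P1: Rj <- Kl -> Dn -> Fj -> Bu
  P2: Rj <- Kl -> Dn -> Rb <- Fj -> Bu
  P3: Rj <- Kl -> Bu
  P4: Rj <- Fj <- Dn <- Kl -> Bu
  P5: Rj <- Fj -> Bu
  P6: Rj <- Fj -> Rb <- Dn <- Kl -> Bu
The empty set is not sufficient: P1 (Rj <- Kl -> Dn -> Fj -> Bu) has no collider blocking it and no conditioned non-collider, so it is open.
Try {Fj, Kl}:
  P1: blocked at fork node Kl ∈ conditioning set.
  P2: blocked at fork node Kl ∈ conditioning set.
  P3: blocked at fork node Kl ∈ conditioning set.
  P4: blocked at chain node Fj ∈ conditioning set.
  P5: blocked at fork node Fj ∈ conditioning set.
  P6: blocked at fork node Fj ∈ conditioning set.
{Fj, Kl} contains no descendant of Rj and blocks every backdoor path.
Every element of {Fj, Kl} is needed (dropping Fj leaves P5 open; dropping Kl leaves P3 open), so no proper subset is valid.
Among all size-2 subsets of the eligible variables, only {Fj, Kl} blocks every backdoor path, so it is the unique smallest valid adjustment set.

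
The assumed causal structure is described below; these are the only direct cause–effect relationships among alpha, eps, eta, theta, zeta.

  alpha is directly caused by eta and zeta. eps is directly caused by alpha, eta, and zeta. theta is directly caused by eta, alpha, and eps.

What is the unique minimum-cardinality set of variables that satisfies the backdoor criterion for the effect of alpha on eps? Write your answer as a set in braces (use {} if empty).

Variables eligible for adjustment (non-descendants of alpha, excluding alpha and eps): {eta, zeta}.
Backdoor paths from alpha to eps:
  P1: alpha <- zeta -> eps
  P2: alpha <- eta -> eps
  P3: alpha <- eta -> theta <- eps
The empty set is not sufficient: P1 (alpha <- zeta -> eps) has no collider blocking it and no conditioned non-collider, so it is open.
Try {eta, zeta}:
  P1: blocked at fork node zeta ∈ conditioning set.
  P2: blocked at fork node eta ∈ conditioning set.
  P3: blocked at fork node eta ∈ conditioning set.
{eta, zeta} contains no descendant of alpha and blocks every backdoor path.
Every element of {eta, zeta} is needed (dropping eta leaves P2 open; dropping zeta leaves P1 open), so no proper subset is valid.
Among all size-2 subsets of the eligible variables, only {eta, zeta} blocks every backdoor path, so it is the unique smallest valid adjustment set.

{eta, zeta}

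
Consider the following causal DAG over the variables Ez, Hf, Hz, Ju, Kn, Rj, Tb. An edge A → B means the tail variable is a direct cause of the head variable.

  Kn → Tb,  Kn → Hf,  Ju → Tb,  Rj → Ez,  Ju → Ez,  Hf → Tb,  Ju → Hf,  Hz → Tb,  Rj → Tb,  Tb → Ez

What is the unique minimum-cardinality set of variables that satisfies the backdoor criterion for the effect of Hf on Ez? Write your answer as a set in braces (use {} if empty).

Variables eligible for adjustment (non-descendants of Hf, excluding Hf and Ez): {Hz, Ju, Kn, Rj}.
Backdoor paths from Hf to Ez:
  P1: Hf <- Ju -> Tb <- Rj -> Ez
  P2: Hf <- Ju -> Tb -> Ez
  P3: Hf <- Ju -> Ez
  P4: Hf <- Kn -> Tb <- Ju -> Ez
  P5: Hf <- Kn -> Tb <- Rj -> Ez
  P6: Hf <- Kn -> Tb -> Ez
The empty set is not sufficient: P2 (Hf <- Ju -> Tb -> Ez) has no collider blocking it and no conditioned non-collider, so it is open.
Try {Ju, Kn}:
  P1: blocked at fork node Ju ∈ conditioning set.
  P2: blocked at fork node Ju ∈ conditioning set.
  P3: blocked at fork node Ju ∈ conditioning set.
  P4: blocked at fork node Kn ∈ conditioning set.
  P5: blocked at fork node Kn ∈ conditioning set.
  P6: blocked at fork node Kn ∈ conditioning set.
{Ju, Kn} contains no descendant of Hf and blocks every backdoor path.
Every element of {Ju, Kn} is needed (dropping Ju leaves P2 open; dropping Kn leaves P6 open), so no proper subset is valid.
Among all size-2 subsets of the eligible variables, only {Ju, Kn} blocks every backdoor path, so it is the unique smallest valid adjustment set.

{Ju, Kn}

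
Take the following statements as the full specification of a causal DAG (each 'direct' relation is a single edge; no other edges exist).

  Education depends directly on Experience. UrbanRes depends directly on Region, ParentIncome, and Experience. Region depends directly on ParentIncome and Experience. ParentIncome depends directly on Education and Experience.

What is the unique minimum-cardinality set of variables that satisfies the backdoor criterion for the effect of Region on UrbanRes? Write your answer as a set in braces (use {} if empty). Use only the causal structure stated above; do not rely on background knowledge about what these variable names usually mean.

Variables eligible for adjustment (non-descendants of Region, excluding Region and UrbanRes): {Education, Experience, ParentIncome}.
Backdoor paths from Region to UrbanRes:
  P1: Region <- Experience -> Education -> ParentIncome -> UrbanRes
  P2: Region <- Experience -> ParentIncome -> UrbanRes
  P3: Region <- Experience -> UrbanRes
  P4: Region <- ParentIncome <- Experience -> UrbanRes
  P5: Region <- ParentIncome <- Education <- Experience -> UrbanRes
  P6: Region <- ParentIncome -> UrbanRes
The empty set is not sufficient: P1 (Region <- Experience -> Education -> ParentIncome -> UrbanRes) has no collider blocking it and no conditioned non-collider, so it is open.
Try {Experience, ParentIncome}:
  P1: blocked at fork node Experience ∈ conditioning set.
  P2: blocked at fork node Experience ∈ conditioning set.
  P3: blocked at fork node Experience ∈ conditioning set.
  P4: blocked at chain node ParentIncome ∈ conditioning set.
  P5: blocked at chain node ParentIncome ∈ conditioning set.
  P6: blocked at fork node ParentIncome ∈ conditioning set.
{Experience, ParentIncome} contains no descendant of Region and blocks every backdoor path.
Every element of {Experience, ParentIncome} is needed (dropping Experience leaves P3 open; dropping ParentIncome leaves P6 open), so no proper subset is valid.
Among all size-2 subsets of the eligible variables, only {Experience, ParentIncome} blocks every backdoor path, so it is the unique smallest valid adjustment set.

{Experience, ParentIncome}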